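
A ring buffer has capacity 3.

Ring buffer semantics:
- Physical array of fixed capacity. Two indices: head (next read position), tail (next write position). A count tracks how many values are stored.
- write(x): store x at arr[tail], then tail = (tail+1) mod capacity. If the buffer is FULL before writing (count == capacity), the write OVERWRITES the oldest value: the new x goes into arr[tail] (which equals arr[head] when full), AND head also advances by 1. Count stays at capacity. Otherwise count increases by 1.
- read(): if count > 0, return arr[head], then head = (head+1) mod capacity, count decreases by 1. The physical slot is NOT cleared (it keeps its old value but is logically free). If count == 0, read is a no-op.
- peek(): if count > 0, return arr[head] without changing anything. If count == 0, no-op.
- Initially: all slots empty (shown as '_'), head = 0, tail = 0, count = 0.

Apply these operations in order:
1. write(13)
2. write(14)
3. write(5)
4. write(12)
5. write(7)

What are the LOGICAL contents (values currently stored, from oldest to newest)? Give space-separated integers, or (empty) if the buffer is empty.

After op 1 (write(13)): arr=[13 _ _] head=0 tail=1 count=1
After op 2 (write(14)): arr=[13 14 _] head=0 tail=2 count=2
After op 3 (write(5)): arr=[13 14 5] head=0 tail=0 count=3
After op 4 (write(12)): arr=[12 14 5] head=1 tail=1 count=3
After op 5 (write(7)): arr=[12 7 5] head=2 tail=2 count=3

Answer: 5 12 7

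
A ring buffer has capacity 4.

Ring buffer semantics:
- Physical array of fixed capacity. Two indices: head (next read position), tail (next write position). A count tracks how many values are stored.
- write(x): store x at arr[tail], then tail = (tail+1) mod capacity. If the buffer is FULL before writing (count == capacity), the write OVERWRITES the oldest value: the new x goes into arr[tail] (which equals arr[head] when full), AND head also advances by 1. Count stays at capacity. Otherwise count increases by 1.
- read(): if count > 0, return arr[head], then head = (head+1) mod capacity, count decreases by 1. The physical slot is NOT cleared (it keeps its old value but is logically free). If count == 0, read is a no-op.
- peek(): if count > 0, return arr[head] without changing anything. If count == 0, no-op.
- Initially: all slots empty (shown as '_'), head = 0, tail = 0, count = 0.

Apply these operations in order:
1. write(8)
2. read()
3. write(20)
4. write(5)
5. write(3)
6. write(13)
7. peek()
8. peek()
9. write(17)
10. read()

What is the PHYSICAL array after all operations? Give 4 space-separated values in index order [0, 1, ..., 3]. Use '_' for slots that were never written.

Answer: 13 17 5 3

Derivation:
After op 1 (write(8)): arr=[8 _ _ _] head=0 tail=1 count=1
After op 2 (read()): arr=[8 _ _ _] head=1 tail=1 count=0
After op 3 (write(20)): arr=[8 20 _ _] head=1 tail=2 count=1
After op 4 (write(5)): arr=[8 20 5 _] head=1 tail=3 count=2
After op 5 (write(3)): arr=[8 20 5 3] head=1 tail=0 count=3
After op 6 (write(13)): arr=[13 20 5 3] head=1 tail=1 count=4
After op 7 (peek()): arr=[13 20 5 3] head=1 tail=1 count=4
After op 8 (peek()): arr=[13 20 5 3] head=1 tail=1 count=4
After op 9 (write(17)): arr=[13 17 5 3] head=2 tail=2 count=4
After op 10 (read()): arr=[13 17 5 3] head=3 tail=2 count=3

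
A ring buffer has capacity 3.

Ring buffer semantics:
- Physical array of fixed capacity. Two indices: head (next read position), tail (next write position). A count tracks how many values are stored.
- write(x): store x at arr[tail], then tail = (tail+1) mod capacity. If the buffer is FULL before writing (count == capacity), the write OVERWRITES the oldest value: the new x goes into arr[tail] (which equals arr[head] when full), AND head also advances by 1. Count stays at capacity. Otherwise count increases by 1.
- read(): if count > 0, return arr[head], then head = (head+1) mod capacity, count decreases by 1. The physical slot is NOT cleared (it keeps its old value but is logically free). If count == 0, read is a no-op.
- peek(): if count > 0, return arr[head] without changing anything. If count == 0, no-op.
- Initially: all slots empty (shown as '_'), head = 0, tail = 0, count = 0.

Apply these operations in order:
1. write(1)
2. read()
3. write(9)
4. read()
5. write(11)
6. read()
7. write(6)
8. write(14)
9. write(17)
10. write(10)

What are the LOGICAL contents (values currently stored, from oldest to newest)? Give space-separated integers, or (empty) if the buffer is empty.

Answer: 14 17 10

Derivation:
After op 1 (write(1)): arr=[1 _ _] head=0 tail=1 count=1
After op 2 (read()): arr=[1 _ _] head=1 tail=1 count=0
After op 3 (write(9)): arr=[1 9 _] head=1 tail=2 count=1
After op 4 (read()): arr=[1 9 _] head=2 tail=2 count=0
After op 5 (write(11)): arr=[1 9 11] head=2 tail=0 count=1
After op 6 (read()): arr=[1 9 11] head=0 tail=0 count=0
After op 7 (write(6)): arr=[6 9 11] head=0 tail=1 count=1
After op 8 (write(14)): arr=[6 14 11] head=0 tail=2 count=2
After op 9 (write(17)): arr=[6 14 17] head=0 tail=0 count=3
After op 10 (write(10)): arr=[10 14 17] head=1 tail=1 count=3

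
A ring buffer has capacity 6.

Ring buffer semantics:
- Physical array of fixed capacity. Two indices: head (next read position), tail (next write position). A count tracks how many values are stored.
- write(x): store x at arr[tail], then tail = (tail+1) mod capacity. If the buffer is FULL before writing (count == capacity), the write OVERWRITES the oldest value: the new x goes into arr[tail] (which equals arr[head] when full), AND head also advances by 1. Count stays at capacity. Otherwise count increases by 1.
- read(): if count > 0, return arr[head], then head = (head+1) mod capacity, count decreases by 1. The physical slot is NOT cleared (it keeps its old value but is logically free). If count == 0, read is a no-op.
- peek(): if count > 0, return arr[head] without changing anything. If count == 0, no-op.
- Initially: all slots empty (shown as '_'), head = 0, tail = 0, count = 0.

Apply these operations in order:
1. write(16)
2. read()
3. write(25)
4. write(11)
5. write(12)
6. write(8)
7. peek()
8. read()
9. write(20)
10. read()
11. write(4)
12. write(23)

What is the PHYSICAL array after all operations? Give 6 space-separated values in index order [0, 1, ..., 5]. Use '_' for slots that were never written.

Answer: 4 23 11 12 8 20

Derivation:
After op 1 (write(16)): arr=[16 _ _ _ _ _] head=0 tail=1 count=1
After op 2 (read()): arr=[16 _ _ _ _ _] head=1 tail=1 count=0
After op 3 (write(25)): arr=[16 25 _ _ _ _] head=1 tail=2 count=1
After op 4 (write(11)): arr=[16 25 11 _ _ _] head=1 tail=3 count=2
After op 5 (write(12)): arr=[16 25 11 12 _ _] head=1 tail=4 count=3
After op 6 (write(8)): arr=[16 25 11 12 8 _] head=1 tail=5 count=4
After op 7 (peek()): arr=[16 25 11 12 8 _] head=1 tail=5 count=4
After op 8 (read()): arr=[16 25 11 12 8 _] head=2 tail=5 count=3
After op 9 (write(20)): arr=[16 25 11 12 8 20] head=2 tail=0 count=4
After op 10 (read()): arr=[16 25 11 12 8 20] head=3 tail=0 count=3
After op 11 (write(4)): arr=[4 25 11 12 8 20] head=3 tail=1 count=4
After op 12 (write(23)): arr=[4 23 11 12 8 20] head=3 tail=2 count=5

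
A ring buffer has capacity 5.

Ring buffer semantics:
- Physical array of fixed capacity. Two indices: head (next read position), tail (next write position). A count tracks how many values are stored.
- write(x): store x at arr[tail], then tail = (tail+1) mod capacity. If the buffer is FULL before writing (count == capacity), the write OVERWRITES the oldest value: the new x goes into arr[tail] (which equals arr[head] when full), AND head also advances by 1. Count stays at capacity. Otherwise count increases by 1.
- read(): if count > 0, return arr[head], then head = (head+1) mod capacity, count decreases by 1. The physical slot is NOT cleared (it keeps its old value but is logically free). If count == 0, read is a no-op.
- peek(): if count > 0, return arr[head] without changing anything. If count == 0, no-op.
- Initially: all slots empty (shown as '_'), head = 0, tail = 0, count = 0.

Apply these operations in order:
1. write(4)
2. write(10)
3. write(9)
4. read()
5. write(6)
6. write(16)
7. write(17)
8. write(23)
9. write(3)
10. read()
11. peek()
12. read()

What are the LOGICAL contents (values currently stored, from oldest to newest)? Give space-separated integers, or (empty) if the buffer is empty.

Answer: 17 23 3

Derivation:
After op 1 (write(4)): arr=[4 _ _ _ _] head=0 tail=1 count=1
After op 2 (write(10)): arr=[4 10 _ _ _] head=0 tail=2 count=2
After op 3 (write(9)): arr=[4 10 9 _ _] head=0 tail=3 count=3
After op 4 (read()): arr=[4 10 9 _ _] head=1 tail=3 count=2
After op 5 (write(6)): arr=[4 10 9 6 _] head=1 tail=4 count=3
After op 6 (write(16)): arr=[4 10 9 6 16] head=1 tail=0 count=4
After op 7 (write(17)): arr=[17 10 9 6 16] head=1 tail=1 count=5
After op 8 (write(23)): arr=[17 23 9 6 16] head=2 tail=2 count=5
After op 9 (write(3)): arr=[17 23 3 6 16] head=3 tail=3 count=5
After op 10 (read()): arr=[17 23 3 6 16] head=4 tail=3 count=4
After op 11 (peek()): arr=[17 23 3 6 16] head=4 tail=3 count=4
After op 12 (read()): arr=[17 23 3 6 16] head=0 tail=3 count=3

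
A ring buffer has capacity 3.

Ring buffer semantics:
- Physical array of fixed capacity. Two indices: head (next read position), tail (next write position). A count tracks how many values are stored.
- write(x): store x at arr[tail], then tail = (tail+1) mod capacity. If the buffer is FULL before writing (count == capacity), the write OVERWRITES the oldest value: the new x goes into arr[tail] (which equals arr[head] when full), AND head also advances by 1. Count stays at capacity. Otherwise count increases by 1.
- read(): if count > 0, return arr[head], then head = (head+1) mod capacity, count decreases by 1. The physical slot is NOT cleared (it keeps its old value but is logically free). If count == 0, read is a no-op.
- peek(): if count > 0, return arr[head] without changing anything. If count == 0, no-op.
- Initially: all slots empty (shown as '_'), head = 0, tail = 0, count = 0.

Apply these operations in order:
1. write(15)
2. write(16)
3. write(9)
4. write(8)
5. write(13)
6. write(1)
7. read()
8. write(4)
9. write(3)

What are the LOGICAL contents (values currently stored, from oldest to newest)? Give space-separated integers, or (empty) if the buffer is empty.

After op 1 (write(15)): arr=[15 _ _] head=0 tail=1 count=1
After op 2 (write(16)): arr=[15 16 _] head=0 tail=2 count=2
After op 3 (write(9)): arr=[15 16 9] head=0 tail=0 count=3
After op 4 (write(8)): arr=[8 16 9] head=1 tail=1 count=3
After op 5 (write(13)): arr=[8 13 9] head=2 tail=2 count=3
After op 6 (write(1)): arr=[8 13 1] head=0 tail=0 count=3
After op 7 (read()): arr=[8 13 1] head=1 tail=0 count=2
After op 8 (write(4)): arr=[4 13 1] head=1 tail=1 count=3
After op 9 (write(3)): arr=[4 3 1] head=2 tail=2 count=3

Answer: 1 4 3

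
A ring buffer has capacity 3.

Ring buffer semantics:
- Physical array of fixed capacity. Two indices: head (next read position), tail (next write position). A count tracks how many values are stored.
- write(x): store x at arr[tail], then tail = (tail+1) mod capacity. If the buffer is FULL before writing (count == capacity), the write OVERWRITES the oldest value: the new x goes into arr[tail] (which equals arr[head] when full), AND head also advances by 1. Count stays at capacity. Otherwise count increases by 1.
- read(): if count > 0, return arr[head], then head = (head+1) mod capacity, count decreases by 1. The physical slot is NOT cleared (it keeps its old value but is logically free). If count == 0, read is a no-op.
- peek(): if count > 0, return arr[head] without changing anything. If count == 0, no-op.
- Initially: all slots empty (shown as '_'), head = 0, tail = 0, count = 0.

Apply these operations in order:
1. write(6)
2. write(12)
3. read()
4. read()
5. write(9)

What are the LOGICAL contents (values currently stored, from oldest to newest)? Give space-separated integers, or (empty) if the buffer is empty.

Answer: 9

Derivation:
After op 1 (write(6)): arr=[6 _ _] head=0 tail=1 count=1
After op 2 (write(12)): arr=[6 12 _] head=0 tail=2 count=2
After op 3 (read()): arr=[6 12 _] head=1 tail=2 count=1
After op 4 (read()): arr=[6 12 _] head=2 tail=2 count=0
After op 5 (write(9)): arr=[6 12 9] head=2 tail=0 count=1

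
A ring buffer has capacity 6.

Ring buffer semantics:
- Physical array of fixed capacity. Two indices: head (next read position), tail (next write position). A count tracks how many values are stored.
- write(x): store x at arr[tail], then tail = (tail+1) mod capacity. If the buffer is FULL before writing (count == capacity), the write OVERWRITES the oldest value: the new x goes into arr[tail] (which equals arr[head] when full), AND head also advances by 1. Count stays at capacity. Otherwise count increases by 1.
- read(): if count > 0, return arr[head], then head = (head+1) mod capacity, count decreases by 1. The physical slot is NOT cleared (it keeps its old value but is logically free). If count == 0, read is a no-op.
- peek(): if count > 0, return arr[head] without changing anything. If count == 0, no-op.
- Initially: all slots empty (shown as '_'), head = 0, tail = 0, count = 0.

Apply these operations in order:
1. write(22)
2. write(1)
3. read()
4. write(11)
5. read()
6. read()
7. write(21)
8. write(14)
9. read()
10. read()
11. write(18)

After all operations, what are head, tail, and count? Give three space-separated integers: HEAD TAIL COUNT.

Answer: 5 0 1

Derivation:
After op 1 (write(22)): arr=[22 _ _ _ _ _] head=0 tail=1 count=1
After op 2 (write(1)): arr=[22 1 _ _ _ _] head=0 tail=2 count=2
After op 3 (read()): arr=[22 1 _ _ _ _] head=1 tail=2 count=1
After op 4 (write(11)): arr=[22 1 11 _ _ _] head=1 tail=3 count=2
After op 5 (read()): arr=[22 1 11 _ _ _] head=2 tail=3 count=1
After op 6 (read()): arr=[22 1 11 _ _ _] head=3 tail=3 count=0
After op 7 (write(21)): arr=[22 1 11 21 _ _] head=3 tail=4 count=1
After op 8 (write(14)): arr=[22 1 11 21 14 _] head=3 tail=5 count=2
After op 9 (read()): arr=[22 1 11 21 14 _] head=4 tail=5 count=1
After op 10 (read()): arr=[22 1 11 21 14 _] head=5 tail=5 count=0
After op 11 (write(18)): arr=[22 1 11 21 14 18] head=5 tail=0 count=1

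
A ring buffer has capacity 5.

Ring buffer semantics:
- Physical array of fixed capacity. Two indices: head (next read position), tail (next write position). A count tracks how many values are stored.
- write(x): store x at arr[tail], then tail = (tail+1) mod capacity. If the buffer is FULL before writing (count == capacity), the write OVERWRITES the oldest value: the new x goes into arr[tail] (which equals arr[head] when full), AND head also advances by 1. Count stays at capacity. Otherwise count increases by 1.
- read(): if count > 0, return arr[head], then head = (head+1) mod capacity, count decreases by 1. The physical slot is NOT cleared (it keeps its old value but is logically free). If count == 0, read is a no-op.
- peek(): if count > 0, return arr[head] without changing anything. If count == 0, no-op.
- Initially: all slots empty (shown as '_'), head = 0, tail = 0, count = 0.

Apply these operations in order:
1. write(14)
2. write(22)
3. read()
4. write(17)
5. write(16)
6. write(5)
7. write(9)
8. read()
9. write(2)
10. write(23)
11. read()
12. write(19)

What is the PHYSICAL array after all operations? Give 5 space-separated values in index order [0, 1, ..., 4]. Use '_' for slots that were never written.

After op 1 (write(14)): arr=[14 _ _ _ _] head=0 tail=1 count=1
After op 2 (write(22)): arr=[14 22 _ _ _] head=0 tail=2 count=2
After op 3 (read()): arr=[14 22 _ _ _] head=1 tail=2 count=1
After op 4 (write(17)): arr=[14 22 17 _ _] head=1 tail=3 count=2
After op 5 (write(16)): arr=[14 22 17 16 _] head=1 tail=4 count=3
After op 6 (write(5)): arr=[14 22 17 16 5] head=1 tail=0 count=4
After op 7 (write(9)): arr=[9 22 17 16 5] head=1 tail=1 count=5
After op 8 (read()): arr=[9 22 17 16 5] head=2 tail=1 count=4
After op 9 (write(2)): arr=[9 2 17 16 5] head=2 tail=2 count=5
After op 10 (write(23)): arr=[9 2 23 16 5] head=3 tail=3 count=5
After op 11 (read()): arr=[9 2 23 16 5] head=4 tail=3 count=4
After op 12 (write(19)): arr=[9 2 23 19 5] head=4 tail=4 count=5

Answer: 9 2 23 19 5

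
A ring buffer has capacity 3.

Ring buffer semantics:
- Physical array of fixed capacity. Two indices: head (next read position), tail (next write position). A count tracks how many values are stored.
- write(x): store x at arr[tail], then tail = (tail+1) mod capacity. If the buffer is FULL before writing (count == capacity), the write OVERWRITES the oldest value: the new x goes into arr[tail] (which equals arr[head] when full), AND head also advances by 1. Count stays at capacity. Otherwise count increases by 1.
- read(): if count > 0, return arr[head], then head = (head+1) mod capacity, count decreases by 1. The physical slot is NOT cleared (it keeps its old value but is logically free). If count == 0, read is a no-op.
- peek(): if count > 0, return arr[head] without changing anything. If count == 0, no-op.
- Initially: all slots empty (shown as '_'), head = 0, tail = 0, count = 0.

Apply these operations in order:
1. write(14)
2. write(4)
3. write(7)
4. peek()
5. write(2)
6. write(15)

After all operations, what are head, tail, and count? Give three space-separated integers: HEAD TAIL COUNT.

After op 1 (write(14)): arr=[14 _ _] head=0 tail=1 count=1
After op 2 (write(4)): arr=[14 4 _] head=0 tail=2 count=2
After op 3 (write(7)): arr=[14 4 7] head=0 tail=0 count=3
After op 4 (peek()): arr=[14 4 7] head=0 tail=0 count=3
After op 5 (write(2)): arr=[2 4 7] head=1 tail=1 count=3
After op 6 (write(15)): arr=[2 15 7] head=2 tail=2 count=3

Answer: 2 2 3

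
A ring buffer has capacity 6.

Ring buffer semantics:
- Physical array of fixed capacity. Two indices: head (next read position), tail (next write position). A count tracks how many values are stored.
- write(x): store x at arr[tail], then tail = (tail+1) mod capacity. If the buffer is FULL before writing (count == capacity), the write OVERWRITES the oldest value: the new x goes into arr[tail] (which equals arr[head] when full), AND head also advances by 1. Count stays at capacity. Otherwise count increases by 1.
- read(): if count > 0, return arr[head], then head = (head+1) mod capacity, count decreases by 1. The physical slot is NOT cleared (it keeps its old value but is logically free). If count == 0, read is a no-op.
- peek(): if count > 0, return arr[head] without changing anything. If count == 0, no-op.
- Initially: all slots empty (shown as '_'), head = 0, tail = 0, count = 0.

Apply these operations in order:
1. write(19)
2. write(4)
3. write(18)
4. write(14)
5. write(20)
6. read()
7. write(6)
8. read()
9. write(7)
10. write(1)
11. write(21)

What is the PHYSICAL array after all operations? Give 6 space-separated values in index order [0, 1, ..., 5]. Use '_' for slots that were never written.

Answer: 7 1 21 14 20 6

Derivation:
After op 1 (write(19)): arr=[19 _ _ _ _ _] head=0 tail=1 count=1
After op 2 (write(4)): arr=[19 4 _ _ _ _] head=0 tail=2 count=2
After op 3 (write(18)): arr=[19 4 18 _ _ _] head=0 tail=3 count=3
After op 4 (write(14)): arr=[19 4 18 14 _ _] head=0 tail=4 count=4
After op 5 (write(20)): arr=[19 4 18 14 20 _] head=0 tail=5 count=5
After op 6 (read()): arr=[19 4 18 14 20 _] head=1 tail=5 count=4
After op 7 (write(6)): arr=[19 4 18 14 20 6] head=1 tail=0 count=5
After op 8 (read()): arr=[19 4 18 14 20 6] head=2 tail=0 count=4
After op 9 (write(7)): arr=[7 4 18 14 20 6] head=2 tail=1 count=5
After op 10 (write(1)): arr=[7 1 18 14 20 6] head=2 tail=2 count=6
After op 11 (write(21)): arr=[7 1 21 14 20 6] head=3 tail=3 count=6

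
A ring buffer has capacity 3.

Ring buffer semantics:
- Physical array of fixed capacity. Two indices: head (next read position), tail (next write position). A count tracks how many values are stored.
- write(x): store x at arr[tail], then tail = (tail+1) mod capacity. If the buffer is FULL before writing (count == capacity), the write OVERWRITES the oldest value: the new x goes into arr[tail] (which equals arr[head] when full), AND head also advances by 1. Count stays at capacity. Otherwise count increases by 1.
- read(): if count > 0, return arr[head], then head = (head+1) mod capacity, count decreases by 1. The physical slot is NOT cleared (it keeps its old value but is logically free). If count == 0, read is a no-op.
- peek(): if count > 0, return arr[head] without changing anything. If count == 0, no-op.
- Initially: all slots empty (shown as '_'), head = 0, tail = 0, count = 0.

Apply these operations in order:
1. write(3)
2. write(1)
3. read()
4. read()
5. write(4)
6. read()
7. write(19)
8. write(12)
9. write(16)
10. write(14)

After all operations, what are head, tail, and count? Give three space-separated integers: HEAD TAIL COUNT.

After op 1 (write(3)): arr=[3 _ _] head=0 tail=1 count=1
After op 2 (write(1)): arr=[3 1 _] head=0 tail=2 count=2
After op 3 (read()): arr=[3 1 _] head=1 tail=2 count=1
After op 4 (read()): arr=[3 1 _] head=2 tail=2 count=0
After op 5 (write(4)): arr=[3 1 4] head=2 tail=0 count=1
After op 6 (read()): arr=[3 1 4] head=0 tail=0 count=0
After op 7 (write(19)): arr=[19 1 4] head=0 tail=1 count=1
After op 8 (write(12)): arr=[19 12 4] head=0 tail=2 count=2
After op 9 (write(16)): arr=[19 12 16] head=0 tail=0 count=3
After op 10 (write(14)): arr=[14 12 16] head=1 tail=1 count=3

Answer: 1 1 3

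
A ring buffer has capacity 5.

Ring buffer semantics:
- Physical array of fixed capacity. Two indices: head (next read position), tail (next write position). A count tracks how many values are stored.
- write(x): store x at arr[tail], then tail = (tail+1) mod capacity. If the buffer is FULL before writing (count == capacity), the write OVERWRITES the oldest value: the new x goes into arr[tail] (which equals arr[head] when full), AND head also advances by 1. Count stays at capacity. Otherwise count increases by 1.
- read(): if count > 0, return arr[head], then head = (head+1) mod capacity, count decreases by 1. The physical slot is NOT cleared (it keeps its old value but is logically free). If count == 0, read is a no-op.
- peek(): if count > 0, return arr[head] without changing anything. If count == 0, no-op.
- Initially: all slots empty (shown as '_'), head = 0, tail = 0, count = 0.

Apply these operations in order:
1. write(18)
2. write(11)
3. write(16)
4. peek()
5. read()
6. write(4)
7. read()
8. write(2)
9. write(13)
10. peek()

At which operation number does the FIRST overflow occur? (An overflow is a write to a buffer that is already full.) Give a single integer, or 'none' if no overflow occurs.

After op 1 (write(18)): arr=[18 _ _ _ _] head=0 tail=1 count=1
After op 2 (write(11)): arr=[18 11 _ _ _] head=0 tail=2 count=2
After op 3 (write(16)): arr=[18 11 16 _ _] head=0 tail=3 count=3
After op 4 (peek()): arr=[18 11 16 _ _] head=0 tail=3 count=3
After op 5 (read()): arr=[18 11 16 _ _] head=1 tail=3 count=2
After op 6 (write(4)): arr=[18 11 16 4 _] head=1 tail=4 count=3
After op 7 (read()): arr=[18 11 16 4 _] head=2 tail=4 count=2
After op 8 (write(2)): arr=[18 11 16 4 2] head=2 tail=0 count=3
After op 9 (write(13)): arr=[13 11 16 4 2] head=2 tail=1 count=4
After op 10 (peek()): arr=[13 11 16 4 2] head=2 tail=1 count=4

Answer: none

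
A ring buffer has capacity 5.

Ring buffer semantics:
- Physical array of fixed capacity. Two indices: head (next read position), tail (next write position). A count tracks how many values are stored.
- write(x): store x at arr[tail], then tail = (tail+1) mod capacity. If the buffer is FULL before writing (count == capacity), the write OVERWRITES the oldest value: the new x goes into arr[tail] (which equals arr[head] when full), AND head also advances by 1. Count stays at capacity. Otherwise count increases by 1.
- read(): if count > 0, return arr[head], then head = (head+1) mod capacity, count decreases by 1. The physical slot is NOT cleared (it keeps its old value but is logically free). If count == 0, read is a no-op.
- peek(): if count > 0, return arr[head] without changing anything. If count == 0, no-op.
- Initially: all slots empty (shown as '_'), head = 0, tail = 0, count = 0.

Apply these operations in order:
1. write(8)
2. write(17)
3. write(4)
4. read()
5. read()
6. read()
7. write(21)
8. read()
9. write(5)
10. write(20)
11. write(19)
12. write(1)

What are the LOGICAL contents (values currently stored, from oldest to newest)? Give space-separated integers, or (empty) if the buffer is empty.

Answer: 5 20 19 1

Derivation:
After op 1 (write(8)): arr=[8 _ _ _ _] head=0 tail=1 count=1
After op 2 (write(17)): arr=[8 17 _ _ _] head=0 tail=2 count=2
After op 3 (write(4)): arr=[8 17 4 _ _] head=0 tail=3 count=3
After op 4 (read()): arr=[8 17 4 _ _] head=1 tail=3 count=2
After op 5 (read()): arr=[8 17 4 _ _] head=2 tail=3 count=1
After op 6 (read()): arr=[8 17 4 _ _] head=3 tail=3 count=0
After op 7 (write(21)): arr=[8 17 4 21 _] head=3 tail=4 count=1
After op 8 (read()): arr=[8 17 4 21 _] head=4 tail=4 count=0
After op 9 (write(5)): arr=[8 17 4 21 5] head=4 tail=0 count=1
After op 10 (write(20)): arr=[20 17 4 21 5] head=4 tail=1 count=2
After op 11 (write(19)): arr=[20 19 4 21 5] head=4 tail=2 count=3
After op 12 (write(1)): arr=[20 19 1 21 5] head=4 tail=3 count=4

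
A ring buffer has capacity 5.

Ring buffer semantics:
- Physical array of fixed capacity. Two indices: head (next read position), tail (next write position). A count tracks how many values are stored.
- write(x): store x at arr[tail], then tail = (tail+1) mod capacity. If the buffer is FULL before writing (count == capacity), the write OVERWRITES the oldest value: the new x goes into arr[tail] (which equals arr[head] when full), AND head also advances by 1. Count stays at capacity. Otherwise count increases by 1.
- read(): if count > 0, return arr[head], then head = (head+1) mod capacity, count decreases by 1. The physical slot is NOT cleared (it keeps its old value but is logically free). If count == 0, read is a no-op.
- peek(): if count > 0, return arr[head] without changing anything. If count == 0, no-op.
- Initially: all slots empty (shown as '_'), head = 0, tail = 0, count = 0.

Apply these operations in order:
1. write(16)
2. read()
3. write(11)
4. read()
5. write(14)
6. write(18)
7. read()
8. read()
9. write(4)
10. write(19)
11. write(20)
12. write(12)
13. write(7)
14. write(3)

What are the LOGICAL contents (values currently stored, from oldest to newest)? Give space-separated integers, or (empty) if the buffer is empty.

After op 1 (write(16)): arr=[16 _ _ _ _] head=0 tail=1 count=1
After op 2 (read()): arr=[16 _ _ _ _] head=1 tail=1 count=0
After op 3 (write(11)): arr=[16 11 _ _ _] head=1 tail=2 count=1
After op 4 (read()): arr=[16 11 _ _ _] head=2 tail=2 count=0
After op 5 (write(14)): arr=[16 11 14 _ _] head=2 tail=3 count=1
After op 6 (write(18)): arr=[16 11 14 18 _] head=2 tail=4 count=2
After op 7 (read()): arr=[16 11 14 18 _] head=3 tail=4 count=1
After op 8 (read()): arr=[16 11 14 18 _] head=4 tail=4 count=0
After op 9 (write(4)): arr=[16 11 14 18 4] head=4 tail=0 count=1
After op 10 (write(19)): arr=[19 11 14 18 4] head=4 tail=1 count=2
After op 11 (write(20)): arr=[19 20 14 18 4] head=4 tail=2 count=3
After op 12 (write(12)): arr=[19 20 12 18 4] head=4 tail=3 count=4
After op 13 (write(7)): arr=[19 20 12 7 4] head=4 tail=4 count=5
After op 14 (write(3)): arr=[19 20 12 7 3] head=0 tail=0 count=5

Answer: 19 20 12 7 3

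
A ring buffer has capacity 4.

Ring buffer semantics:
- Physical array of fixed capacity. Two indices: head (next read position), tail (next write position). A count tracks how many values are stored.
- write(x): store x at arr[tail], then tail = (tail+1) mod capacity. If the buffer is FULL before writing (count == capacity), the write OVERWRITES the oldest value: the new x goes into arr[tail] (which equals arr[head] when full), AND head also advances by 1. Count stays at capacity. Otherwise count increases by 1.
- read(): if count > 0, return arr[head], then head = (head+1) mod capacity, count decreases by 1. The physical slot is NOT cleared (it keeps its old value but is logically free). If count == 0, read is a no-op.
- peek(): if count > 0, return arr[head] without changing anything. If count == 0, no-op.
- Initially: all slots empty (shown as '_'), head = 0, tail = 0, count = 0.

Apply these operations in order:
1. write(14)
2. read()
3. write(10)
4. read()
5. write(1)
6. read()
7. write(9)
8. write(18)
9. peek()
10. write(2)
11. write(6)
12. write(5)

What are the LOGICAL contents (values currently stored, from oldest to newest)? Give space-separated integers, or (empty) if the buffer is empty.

Answer: 18 2 6 5

Derivation:
After op 1 (write(14)): arr=[14 _ _ _] head=0 tail=1 count=1
After op 2 (read()): arr=[14 _ _ _] head=1 tail=1 count=0
After op 3 (write(10)): arr=[14 10 _ _] head=1 tail=2 count=1
After op 4 (read()): arr=[14 10 _ _] head=2 tail=2 count=0
After op 5 (write(1)): arr=[14 10 1 _] head=2 tail=3 count=1
After op 6 (read()): arr=[14 10 1 _] head=3 tail=3 count=0
After op 7 (write(9)): arr=[14 10 1 9] head=3 tail=0 count=1
After op 8 (write(18)): arr=[18 10 1 9] head=3 tail=1 count=2
After op 9 (peek()): arr=[18 10 1 9] head=3 tail=1 count=2
After op 10 (write(2)): arr=[18 2 1 9] head=3 tail=2 count=3
After op 11 (write(6)): arr=[18 2 6 9] head=3 tail=3 count=4
After op 12 (write(5)): arr=[18 2 6 5] head=0 tail=0 count=4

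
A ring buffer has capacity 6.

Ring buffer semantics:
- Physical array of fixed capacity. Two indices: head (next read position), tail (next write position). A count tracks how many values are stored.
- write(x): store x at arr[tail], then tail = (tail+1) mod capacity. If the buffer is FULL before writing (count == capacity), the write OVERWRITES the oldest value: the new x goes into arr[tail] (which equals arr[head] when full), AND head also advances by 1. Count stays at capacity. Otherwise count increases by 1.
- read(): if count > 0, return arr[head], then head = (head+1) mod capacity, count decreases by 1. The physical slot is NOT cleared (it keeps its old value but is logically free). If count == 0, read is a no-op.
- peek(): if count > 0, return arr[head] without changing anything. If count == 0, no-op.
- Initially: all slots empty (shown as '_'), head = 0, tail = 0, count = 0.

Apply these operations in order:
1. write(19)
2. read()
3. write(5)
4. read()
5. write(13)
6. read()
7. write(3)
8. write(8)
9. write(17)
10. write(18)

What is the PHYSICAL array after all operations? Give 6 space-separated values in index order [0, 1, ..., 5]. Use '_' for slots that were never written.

After op 1 (write(19)): arr=[19 _ _ _ _ _] head=0 tail=1 count=1
After op 2 (read()): arr=[19 _ _ _ _ _] head=1 tail=1 count=0
After op 3 (write(5)): arr=[19 5 _ _ _ _] head=1 tail=2 count=1
After op 4 (read()): arr=[19 5 _ _ _ _] head=2 tail=2 count=0
After op 5 (write(13)): arr=[19 5 13 _ _ _] head=2 tail=3 count=1
After op 6 (read()): arr=[19 5 13 _ _ _] head=3 tail=3 count=0
After op 7 (write(3)): arr=[19 5 13 3 _ _] head=3 tail=4 count=1
After op 8 (write(8)): arr=[19 5 13 3 8 _] head=3 tail=5 count=2
After op 9 (write(17)): arr=[19 5 13 3 8 17] head=3 tail=0 count=3
After op 10 (write(18)): arr=[18 5 13 3 8 17] head=3 tail=1 count=4

Answer: 18 5 13 3 8 17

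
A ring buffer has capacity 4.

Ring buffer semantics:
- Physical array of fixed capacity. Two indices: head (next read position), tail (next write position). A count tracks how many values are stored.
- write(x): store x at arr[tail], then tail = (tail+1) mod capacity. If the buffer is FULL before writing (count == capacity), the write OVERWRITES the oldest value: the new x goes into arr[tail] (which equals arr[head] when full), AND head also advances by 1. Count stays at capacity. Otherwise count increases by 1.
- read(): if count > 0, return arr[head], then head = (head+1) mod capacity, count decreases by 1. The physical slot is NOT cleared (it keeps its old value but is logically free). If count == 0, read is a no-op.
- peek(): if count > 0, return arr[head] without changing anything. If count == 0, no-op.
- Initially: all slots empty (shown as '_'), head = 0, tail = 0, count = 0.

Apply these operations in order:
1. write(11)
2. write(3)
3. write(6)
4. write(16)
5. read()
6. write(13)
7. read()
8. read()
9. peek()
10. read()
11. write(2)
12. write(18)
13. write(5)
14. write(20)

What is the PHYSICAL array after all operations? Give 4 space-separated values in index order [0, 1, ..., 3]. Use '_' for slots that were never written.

Answer: 20 2 18 5

Derivation:
After op 1 (write(11)): arr=[11 _ _ _] head=0 tail=1 count=1
After op 2 (write(3)): arr=[11 3 _ _] head=0 tail=2 count=2
After op 3 (write(6)): arr=[11 3 6 _] head=0 tail=3 count=3
After op 4 (write(16)): arr=[11 3 6 16] head=0 tail=0 count=4
After op 5 (read()): arr=[11 3 6 16] head=1 tail=0 count=3
After op 6 (write(13)): arr=[13 3 6 16] head=1 tail=1 count=4
After op 7 (read()): arr=[13 3 6 16] head=2 tail=1 count=3
After op 8 (read()): arr=[13 3 6 16] head=3 tail=1 count=2
After op 9 (peek()): arr=[13 3 6 16] head=3 tail=1 count=2
After op 10 (read()): arr=[13 3 6 16] head=0 tail=1 count=1
After op 11 (write(2)): arr=[13 2 6 16] head=0 tail=2 count=2
After op 12 (write(18)): arr=[13 2 18 16] head=0 tail=3 count=3
After op 13 (write(5)): arr=[13 2 18 5] head=0 tail=0 count=4
After op 14 (write(20)): arr=[20 2 18 5] head=1 tail=1 count=4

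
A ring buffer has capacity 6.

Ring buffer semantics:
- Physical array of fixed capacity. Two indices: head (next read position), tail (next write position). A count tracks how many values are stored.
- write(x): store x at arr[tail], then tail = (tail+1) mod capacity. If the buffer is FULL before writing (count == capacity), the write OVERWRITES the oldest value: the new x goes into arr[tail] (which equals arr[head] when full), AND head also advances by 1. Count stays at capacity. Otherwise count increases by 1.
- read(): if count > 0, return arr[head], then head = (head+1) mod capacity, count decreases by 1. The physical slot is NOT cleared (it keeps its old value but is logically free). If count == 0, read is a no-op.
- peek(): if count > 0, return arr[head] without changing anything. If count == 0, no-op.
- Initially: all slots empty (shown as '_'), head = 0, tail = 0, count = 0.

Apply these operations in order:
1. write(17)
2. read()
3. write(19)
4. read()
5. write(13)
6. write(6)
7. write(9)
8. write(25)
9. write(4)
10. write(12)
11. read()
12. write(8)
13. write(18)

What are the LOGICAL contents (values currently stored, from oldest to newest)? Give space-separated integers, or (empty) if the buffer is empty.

After op 1 (write(17)): arr=[17 _ _ _ _ _] head=0 tail=1 count=1
After op 2 (read()): arr=[17 _ _ _ _ _] head=1 tail=1 count=0
After op 3 (write(19)): arr=[17 19 _ _ _ _] head=1 tail=2 count=1
After op 4 (read()): arr=[17 19 _ _ _ _] head=2 tail=2 count=0
After op 5 (write(13)): arr=[17 19 13 _ _ _] head=2 tail=3 count=1
After op 6 (write(6)): arr=[17 19 13 6 _ _] head=2 tail=4 count=2
After op 7 (write(9)): arr=[17 19 13 6 9 _] head=2 tail=5 count=3
After op 8 (write(25)): arr=[17 19 13 6 9 25] head=2 tail=0 count=4
After op 9 (write(4)): arr=[4 19 13 6 9 25] head=2 tail=1 count=5
After op 10 (write(12)): arr=[4 12 13 6 9 25] head=2 tail=2 count=6
After op 11 (read()): arr=[4 12 13 6 9 25] head=3 tail=2 count=5
After op 12 (write(8)): arr=[4 12 8 6 9 25] head=3 tail=3 count=6
After op 13 (write(18)): arr=[4 12 8 18 9 25] head=4 tail=4 count=6

Answer: 9 25 4 12 8 18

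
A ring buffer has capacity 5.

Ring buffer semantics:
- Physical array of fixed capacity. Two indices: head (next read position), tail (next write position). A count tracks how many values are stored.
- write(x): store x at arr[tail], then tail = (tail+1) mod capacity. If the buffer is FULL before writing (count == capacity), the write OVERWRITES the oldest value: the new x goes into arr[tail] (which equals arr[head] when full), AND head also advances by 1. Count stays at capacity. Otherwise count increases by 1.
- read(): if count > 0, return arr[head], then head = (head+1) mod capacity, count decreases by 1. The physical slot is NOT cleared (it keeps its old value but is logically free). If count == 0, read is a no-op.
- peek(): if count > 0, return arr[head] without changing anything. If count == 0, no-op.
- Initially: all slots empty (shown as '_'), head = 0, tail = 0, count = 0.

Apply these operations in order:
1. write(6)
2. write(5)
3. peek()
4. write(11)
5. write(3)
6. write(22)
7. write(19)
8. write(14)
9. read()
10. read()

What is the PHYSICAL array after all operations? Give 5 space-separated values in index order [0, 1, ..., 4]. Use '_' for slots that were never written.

Answer: 19 14 11 3 22

Derivation:
After op 1 (write(6)): arr=[6 _ _ _ _] head=0 tail=1 count=1
After op 2 (write(5)): arr=[6 5 _ _ _] head=0 tail=2 count=2
After op 3 (peek()): arr=[6 5 _ _ _] head=0 tail=2 count=2
After op 4 (write(11)): arr=[6 5 11 _ _] head=0 tail=3 count=3
After op 5 (write(3)): arr=[6 5 11 3 _] head=0 tail=4 count=4
After op 6 (write(22)): arr=[6 5 11 3 22] head=0 tail=0 count=5
After op 7 (write(19)): arr=[19 5 11 3 22] head=1 tail=1 count=5
After op 8 (write(14)): arr=[19 14 11 3 22] head=2 tail=2 count=5
After op 9 (read()): arr=[19 14 11 3 22] head=3 tail=2 count=4
After op 10 (read()): arr=[19 14 11 3 22] head=4 tail=2 count=3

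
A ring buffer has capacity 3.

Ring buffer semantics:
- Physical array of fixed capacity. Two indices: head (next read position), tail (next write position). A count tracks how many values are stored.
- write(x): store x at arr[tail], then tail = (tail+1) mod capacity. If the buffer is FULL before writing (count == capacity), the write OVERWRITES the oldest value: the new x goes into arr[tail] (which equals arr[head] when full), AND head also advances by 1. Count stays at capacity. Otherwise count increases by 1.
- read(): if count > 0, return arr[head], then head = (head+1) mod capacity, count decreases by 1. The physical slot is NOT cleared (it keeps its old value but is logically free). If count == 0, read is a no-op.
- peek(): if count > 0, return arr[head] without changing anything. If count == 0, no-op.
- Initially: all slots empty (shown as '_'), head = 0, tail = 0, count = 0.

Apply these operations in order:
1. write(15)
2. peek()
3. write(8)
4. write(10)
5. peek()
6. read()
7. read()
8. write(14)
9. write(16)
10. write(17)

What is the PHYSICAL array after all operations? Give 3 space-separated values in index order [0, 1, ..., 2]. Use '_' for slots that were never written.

Answer: 14 16 17

Derivation:
After op 1 (write(15)): arr=[15 _ _] head=0 tail=1 count=1
After op 2 (peek()): arr=[15 _ _] head=0 tail=1 count=1
After op 3 (write(8)): arr=[15 8 _] head=0 tail=2 count=2
After op 4 (write(10)): arr=[15 8 10] head=0 tail=0 count=3
After op 5 (peek()): arr=[15 8 10] head=0 tail=0 count=3
After op 6 (read()): arr=[15 8 10] head=1 tail=0 count=2
After op 7 (read()): arr=[15 8 10] head=2 tail=0 count=1
After op 8 (write(14)): arr=[14 8 10] head=2 tail=1 count=2
After op 9 (write(16)): arr=[14 16 10] head=2 tail=2 count=3
After op 10 (write(17)): arr=[14 16 17] head=0 tail=0 count=3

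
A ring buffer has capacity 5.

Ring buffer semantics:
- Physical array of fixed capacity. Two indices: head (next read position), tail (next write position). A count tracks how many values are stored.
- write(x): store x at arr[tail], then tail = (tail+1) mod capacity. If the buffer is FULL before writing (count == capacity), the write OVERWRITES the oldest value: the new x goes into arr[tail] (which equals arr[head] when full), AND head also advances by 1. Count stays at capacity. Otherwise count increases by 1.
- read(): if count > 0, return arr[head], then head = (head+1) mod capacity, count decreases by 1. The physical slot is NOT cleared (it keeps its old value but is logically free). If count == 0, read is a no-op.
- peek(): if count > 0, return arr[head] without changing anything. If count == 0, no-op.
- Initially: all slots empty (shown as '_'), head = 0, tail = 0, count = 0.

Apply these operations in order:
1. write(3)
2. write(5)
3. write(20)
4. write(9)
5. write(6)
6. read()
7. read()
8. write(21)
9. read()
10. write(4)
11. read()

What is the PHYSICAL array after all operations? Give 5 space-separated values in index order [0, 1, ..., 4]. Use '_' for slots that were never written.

After op 1 (write(3)): arr=[3 _ _ _ _] head=0 tail=1 count=1
After op 2 (write(5)): arr=[3 5 _ _ _] head=0 tail=2 count=2
After op 3 (write(20)): arr=[3 5 20 _ _] head=0 tail=3 count=3
After op 4 (write(9)): arr=[3 5 20 9 _] head=0 tail=4 count=4
After op 5 (write(6)): arr=[3 5 20 9 6] head=0 tail=0 count=5
After op 6 (read()): arr=[3 5 20 9 6] head=1 tail=0 count=4
After op 7 (read()): arr=[3 5 20 9 6] head=2 tail=0 count=3
After op 8 (write(21)): arr=[21 5 20 9 6] head=2 tail=1 count=4
After op 9 (read()): arr=[21 5 20 9 6] head=3 tail=1 count=3
After op 10 (write(4)): arr=[21 4 20 9 6] head=3 tail=2 count=4
After op 11 (read()): arr=[21 4 20 9 6] head=4 tail=2 count=3

Answer: 21 4 20 9 6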